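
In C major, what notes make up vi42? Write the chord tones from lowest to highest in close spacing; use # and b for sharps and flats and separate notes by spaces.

The numeral's case and figure indicate a minor seventh chord. In C major its root, scale degree 6, is A.
Stacking thirds from A gives A-C-E-G.
The figured bass 42 indicates third inversion, placing the seventh (G) in the bass: G-A-C-E.

G A C E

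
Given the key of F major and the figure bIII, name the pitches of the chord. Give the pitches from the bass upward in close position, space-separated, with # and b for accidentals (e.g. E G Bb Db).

Ab C Eb

bIII is a major triad on the lowered third degree, borrowed from the parallel minor. In F major that root is Ab.
So the chord is Ab-C-Eb.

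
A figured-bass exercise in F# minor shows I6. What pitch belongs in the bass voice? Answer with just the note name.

A#

I in F# minor has root F#; the chord is F#-A#-C#.
The figure 6 means first inversion — the third is in the bass.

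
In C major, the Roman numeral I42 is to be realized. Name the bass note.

I in C major has root C; the chord is C-E-G-B.
The figure 42 means third inversion — the seventh is in the bass.

B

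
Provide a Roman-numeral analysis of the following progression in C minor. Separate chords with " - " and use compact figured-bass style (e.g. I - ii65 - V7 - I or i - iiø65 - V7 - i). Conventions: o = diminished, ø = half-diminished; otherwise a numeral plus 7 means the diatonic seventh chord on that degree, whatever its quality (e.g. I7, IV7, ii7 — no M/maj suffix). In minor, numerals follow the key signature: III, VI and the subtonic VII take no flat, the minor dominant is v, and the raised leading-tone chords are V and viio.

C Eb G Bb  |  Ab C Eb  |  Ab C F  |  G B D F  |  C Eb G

C-Eb-G-Bb has root C, degree 1 in C minor, so i7.
Ab-C-Eb has root Ab, degree 6 in C minor, so VI.
Ab-C-F: minor triad on F = scale degree 4 → iv6.
G-B-D-F: root G is the dominant; dominant seventh chord there is V7.
C-Eb-G has root C, degree 1 in C minor, so i.

i7 - VI - iv6 - V7 - i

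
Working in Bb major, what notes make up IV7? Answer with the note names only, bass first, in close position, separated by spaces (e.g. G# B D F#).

The numeral's case and figure indicate a major seventh chord. In Bb major its root, scale degree 4, is Eb.
That chord is spelled Eb-G-Bb-D.

Eb G Bb D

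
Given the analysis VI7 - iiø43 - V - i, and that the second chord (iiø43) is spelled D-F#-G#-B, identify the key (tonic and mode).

F# minor

The chord G#m7b5/D is a half-diminished seventh chord rooted on G#; its label is iiø43.
iiø43 on G# implies G# is the supertonic; that puts the tonic at F#, and the lowercase numeral fits minor mode.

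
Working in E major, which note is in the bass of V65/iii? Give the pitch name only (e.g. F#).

F##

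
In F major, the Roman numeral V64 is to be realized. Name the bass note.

G

V in F major has root C; the chord is C-E-G.
The figure 64 means second inversion — the fifth is in the bass.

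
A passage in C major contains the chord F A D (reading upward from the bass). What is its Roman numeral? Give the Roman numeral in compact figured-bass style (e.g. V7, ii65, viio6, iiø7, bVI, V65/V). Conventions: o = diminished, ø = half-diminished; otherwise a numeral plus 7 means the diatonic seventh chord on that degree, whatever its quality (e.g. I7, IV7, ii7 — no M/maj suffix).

The pitches D-F-A form a minor triad rooted on D.
In C major, D is the supertonic; the diatonic minor triad there is ii.
With F in the bass the chord is in first inversion, so the figured bass is 6.

ii6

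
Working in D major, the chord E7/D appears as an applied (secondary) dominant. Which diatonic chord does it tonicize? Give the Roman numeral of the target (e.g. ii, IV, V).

V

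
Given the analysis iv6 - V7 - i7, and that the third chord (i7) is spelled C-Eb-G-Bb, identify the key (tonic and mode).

The anchor chord is a minor seventh chord on C, labeled i7.
If C is scale degree 1 and the mode makes that degree carry a minor seventh chord, the tonic is C and the mode is minor.

C minor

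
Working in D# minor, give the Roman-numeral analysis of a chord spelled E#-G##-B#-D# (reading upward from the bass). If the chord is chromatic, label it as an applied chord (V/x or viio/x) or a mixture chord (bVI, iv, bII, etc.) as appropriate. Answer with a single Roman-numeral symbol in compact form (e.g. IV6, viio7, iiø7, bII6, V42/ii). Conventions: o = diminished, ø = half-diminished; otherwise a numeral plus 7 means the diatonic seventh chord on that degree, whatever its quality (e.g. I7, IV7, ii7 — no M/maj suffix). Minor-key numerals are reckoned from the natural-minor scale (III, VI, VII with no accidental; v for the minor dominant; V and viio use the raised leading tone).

Stacked in thirds the chord is E#-G##-B#-D#: a dominant seventh chord on E#.
E# is not a diatonic chord root with this quality in D# minor, but it lies a perfect fifth above A# (V), so the chord functions as an applied dominant of V.

V7/V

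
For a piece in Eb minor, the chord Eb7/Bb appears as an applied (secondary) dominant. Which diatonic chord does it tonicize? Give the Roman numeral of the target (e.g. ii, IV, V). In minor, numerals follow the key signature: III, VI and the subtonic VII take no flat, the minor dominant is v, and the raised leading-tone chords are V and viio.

iv

The chord is a dominant seventh chord on Eb.
A dominant resolves down a perfect fifth: Eb → Ab. In Eb minor, Ab is scale degree 4, i.e. iv.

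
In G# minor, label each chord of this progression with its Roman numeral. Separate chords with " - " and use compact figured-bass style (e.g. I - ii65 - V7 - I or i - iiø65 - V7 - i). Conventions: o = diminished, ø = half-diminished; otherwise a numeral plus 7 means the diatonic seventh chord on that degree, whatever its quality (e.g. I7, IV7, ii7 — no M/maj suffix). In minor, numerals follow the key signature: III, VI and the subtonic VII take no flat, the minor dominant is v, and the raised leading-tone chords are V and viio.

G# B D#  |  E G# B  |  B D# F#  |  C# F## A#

G#-B-D# has root G#, degree 1 in G# minor, so i.
E-G#-B: root E is the submediant; major triad there is VI.
B-D#-F#: root B is the mediant; major triad there is III.
C#-F##-A#: root F## is the leading tone; diminished triad there is viio64.

i - VI - III - viio64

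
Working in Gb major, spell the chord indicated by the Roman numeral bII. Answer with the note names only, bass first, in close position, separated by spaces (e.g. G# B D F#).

Abb Cb Ebb

bII is the Neapolitan chord — a major triad on the lowered second degree. In Gb major that root is Abb.
So the chord is Abb-Cb-Ebb.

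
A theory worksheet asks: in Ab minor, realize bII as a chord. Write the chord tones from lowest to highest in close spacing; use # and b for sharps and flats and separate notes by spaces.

Bbb Db Fb

Scale degree 2 in Ab minor is Bb; lowering it a half step gives Bbb. bII is the Neapolitan chord — a major triad on the lowered second degree.
So the chord is Bbb-Db-Fb, a major triad.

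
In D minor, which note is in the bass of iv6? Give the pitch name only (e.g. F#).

Bb

iv in D minor has root G; the chord is G-Bb-D.
The figure 6 means first inversion — the third is in the bass.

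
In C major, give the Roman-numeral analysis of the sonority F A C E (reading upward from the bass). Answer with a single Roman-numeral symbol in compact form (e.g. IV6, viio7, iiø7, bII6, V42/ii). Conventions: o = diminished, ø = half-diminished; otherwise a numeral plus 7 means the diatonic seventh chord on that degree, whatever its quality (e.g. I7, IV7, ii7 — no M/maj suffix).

IV7

Stacked in thirds the chord is F-A-C-E: a major seventh chord on F.
In C major, F is the subdominant; the diatonic major seventh chord there is IV7.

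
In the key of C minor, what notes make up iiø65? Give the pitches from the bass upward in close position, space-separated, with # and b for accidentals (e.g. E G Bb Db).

In C minor, scale degree 2 is D, and the diatonic chord built there is a half-diminished seventh chord.
Stacking thirds from D gives D-F-Ab-C.
With the 65 figure the chord is in first inversion; from the bass F upward in close position it reads F-Ab-C-D.

F Ab C D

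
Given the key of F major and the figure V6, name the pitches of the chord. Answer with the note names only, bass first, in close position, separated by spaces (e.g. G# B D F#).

E G C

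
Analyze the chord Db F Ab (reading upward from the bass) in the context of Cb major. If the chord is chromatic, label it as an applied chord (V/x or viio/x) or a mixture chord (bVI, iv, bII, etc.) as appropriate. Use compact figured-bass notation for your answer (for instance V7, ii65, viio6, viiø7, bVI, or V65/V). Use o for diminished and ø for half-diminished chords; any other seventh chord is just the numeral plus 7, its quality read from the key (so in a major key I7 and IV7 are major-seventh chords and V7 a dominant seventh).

Stacked in thirds the chord is Db-F-Ab: a major triad on Db.
Db is not a diatonic chord root with this quality in Cb major, but it lies a perfect fifth above Gb (V), so the chord functions as an applied dominant of V.

V/V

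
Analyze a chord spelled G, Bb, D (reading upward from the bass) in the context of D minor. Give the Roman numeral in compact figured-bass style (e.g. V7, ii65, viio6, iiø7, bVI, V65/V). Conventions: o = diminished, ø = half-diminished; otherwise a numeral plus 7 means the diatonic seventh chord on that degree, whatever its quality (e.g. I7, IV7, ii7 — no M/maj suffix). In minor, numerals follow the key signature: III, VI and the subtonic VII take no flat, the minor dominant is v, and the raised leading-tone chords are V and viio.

iv

Stacked in thirds the chord is G-Bb-D: a minor triad on G.
In D minor, G is the subdominant; the diatonic minor triad there is iv.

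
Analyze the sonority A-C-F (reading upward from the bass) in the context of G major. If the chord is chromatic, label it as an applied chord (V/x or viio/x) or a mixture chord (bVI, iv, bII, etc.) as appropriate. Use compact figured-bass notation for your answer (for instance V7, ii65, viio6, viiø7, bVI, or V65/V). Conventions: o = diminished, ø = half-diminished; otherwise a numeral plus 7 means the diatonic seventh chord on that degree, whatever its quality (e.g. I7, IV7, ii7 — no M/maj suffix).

The pitches F-A-C form a major triad rooted on F.
F is the lowered seventh degree of G major (diatonic 7 would be F#). This is a major triad on the lowered seventh degree (the subtonic), borrowed from the parallel minor.
With A in the bass the chord is in first inversion, so the figured bass is 6.

bVII6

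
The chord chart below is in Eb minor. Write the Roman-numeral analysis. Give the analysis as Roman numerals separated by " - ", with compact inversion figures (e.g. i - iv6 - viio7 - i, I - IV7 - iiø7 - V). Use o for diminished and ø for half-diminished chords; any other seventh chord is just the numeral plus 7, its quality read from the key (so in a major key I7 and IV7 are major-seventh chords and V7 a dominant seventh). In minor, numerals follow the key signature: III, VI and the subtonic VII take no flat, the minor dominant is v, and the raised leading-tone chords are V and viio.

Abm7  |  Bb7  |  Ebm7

Abm7: root Ab is the subdominant; minor seventh chord there is iv7.
Bb7: dominant seventh chord on Bb = scale degree 5 → V7.
Ebm7 has root Eb, degree 1 in Eb minor, so i7.

iv7 - V7 - i7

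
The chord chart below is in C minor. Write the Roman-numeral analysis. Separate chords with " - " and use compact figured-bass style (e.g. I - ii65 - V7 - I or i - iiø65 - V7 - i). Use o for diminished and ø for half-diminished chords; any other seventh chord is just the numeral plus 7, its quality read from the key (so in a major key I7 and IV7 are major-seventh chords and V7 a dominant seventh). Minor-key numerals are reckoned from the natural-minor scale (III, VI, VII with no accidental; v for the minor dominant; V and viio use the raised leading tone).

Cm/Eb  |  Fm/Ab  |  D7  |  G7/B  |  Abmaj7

Cm/Eb has root C, degree 1 in C minor, so i6.
Fm/Ab has root F, degree 4 in C minor, so iv6.
D7: a dominant seventh chord on D, the applied dominant of V → V7/V.
G7/B: dominant seventh chord on G = scale degree 5 → V65.
Abmaj7: major seventh chord on Ab = scale degree 6 → VI7.

i6 - iv6 - V7/V - V65 - VI7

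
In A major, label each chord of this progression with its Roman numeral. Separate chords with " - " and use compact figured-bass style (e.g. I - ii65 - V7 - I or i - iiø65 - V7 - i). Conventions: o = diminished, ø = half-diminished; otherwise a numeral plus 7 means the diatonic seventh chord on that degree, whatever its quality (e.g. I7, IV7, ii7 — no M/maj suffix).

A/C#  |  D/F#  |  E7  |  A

I6 - IV6 - V7 - I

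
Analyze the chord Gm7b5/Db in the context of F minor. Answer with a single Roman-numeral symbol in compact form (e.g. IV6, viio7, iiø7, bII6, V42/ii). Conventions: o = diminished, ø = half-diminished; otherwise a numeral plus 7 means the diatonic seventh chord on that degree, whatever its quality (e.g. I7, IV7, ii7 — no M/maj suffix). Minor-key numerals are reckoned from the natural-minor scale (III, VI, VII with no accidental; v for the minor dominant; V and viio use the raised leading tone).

iiø43

Stacked in thirds the chord is G-Bb-Db-F: a half-diminished seventh chord on G.
In F minor, G is the supertonic; the diatonic half-diminished seventh chord there is iiø7.
With Db in the bass the chord is in second inversion, so the figured bass is 43.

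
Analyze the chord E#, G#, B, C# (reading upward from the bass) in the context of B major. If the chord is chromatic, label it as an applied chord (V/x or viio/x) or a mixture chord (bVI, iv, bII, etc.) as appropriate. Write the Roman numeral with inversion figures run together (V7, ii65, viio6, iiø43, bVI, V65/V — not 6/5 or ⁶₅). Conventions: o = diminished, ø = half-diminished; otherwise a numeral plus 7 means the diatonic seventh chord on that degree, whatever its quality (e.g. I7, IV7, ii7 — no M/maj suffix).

Stacked in thirds the chord is C#-E#-G#-B: a dominant seventh chord on C#.
C# is not a diatonic chord root with this quality in B major, but it lies a perfect fifth above F# (V), so the chord functions as an applied dominant of V.
With E# in the bass the chord is in first inversion, so the figured bass is 65.

V65/V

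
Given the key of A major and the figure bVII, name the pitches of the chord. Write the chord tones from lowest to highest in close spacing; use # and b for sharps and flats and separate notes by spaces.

G B D

bVII is a major triad on the lowered seventh degree (the subtonic), borrowed from the parallel minor. In A major that root is G.
So the chord is G-B-D.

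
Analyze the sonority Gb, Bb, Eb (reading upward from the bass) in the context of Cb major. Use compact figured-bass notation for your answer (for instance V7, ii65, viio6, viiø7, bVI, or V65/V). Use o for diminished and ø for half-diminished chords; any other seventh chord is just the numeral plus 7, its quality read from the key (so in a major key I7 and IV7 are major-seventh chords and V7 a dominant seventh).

iii6

The pitches Eb-Gb-Bb form a minor triad rooted on Eb.
Eb is scale degree 3 in Cb major, and a minor triad on that degree is written iii.
With Gb in the bass the chord is in first inversion, so the figured bass is 6.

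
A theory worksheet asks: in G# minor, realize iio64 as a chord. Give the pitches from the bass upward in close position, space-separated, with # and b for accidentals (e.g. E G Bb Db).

E A# C#

The numeral's case and figure indicate a diminished triad. In G# minor its root, the supertonic, is A#.
Stacking thirds from A# gives A#-C#-E.
The figured bass 64 indicates second inversion, placing the fifth (E) in the bass: E-A#-C#.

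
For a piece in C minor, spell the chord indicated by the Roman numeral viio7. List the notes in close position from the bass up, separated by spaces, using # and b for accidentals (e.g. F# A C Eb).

B D F Ab

In C minor, the leading-tone chord is built on the raised seventh degree, B.
That chord is spelled B-D-F-Ab.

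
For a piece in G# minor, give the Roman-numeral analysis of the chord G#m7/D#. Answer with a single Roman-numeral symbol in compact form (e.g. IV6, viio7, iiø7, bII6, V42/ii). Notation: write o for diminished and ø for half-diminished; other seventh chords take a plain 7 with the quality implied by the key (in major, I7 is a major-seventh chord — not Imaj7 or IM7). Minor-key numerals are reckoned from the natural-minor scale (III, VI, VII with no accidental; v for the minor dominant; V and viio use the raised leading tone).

i43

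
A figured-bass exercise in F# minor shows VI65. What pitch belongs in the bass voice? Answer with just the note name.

VI in F# minor has root D; the chord is D-F#-A-C#.
The figure 65 means first inversion — the third is in the bass.

F#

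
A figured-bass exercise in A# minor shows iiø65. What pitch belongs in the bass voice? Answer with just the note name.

D#

iiø in A# minor has root B#; the chord is B#-D#-F#-A#.
The figure 65 means first inversion — the third is in the bass.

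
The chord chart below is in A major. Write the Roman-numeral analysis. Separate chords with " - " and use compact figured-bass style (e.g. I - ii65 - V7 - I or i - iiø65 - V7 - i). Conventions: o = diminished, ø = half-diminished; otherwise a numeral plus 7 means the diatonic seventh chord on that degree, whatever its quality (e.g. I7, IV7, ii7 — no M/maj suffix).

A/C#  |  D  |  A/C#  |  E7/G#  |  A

I6 - IV - I6 - V65 - I

A/C# has root A, degree 1 in A major, so I6.
D: major triad on D = scale degree 4 → IV.
A/C#: major triad on A = scale degree 1 → I6.
E7/G#: dominant seventh chord on E = scale degree 5 → V65.
A has root A, degree 1 in A major, so I.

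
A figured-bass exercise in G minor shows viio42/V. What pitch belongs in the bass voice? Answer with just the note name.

Bb

The applied chord viio42/V is rooted on C#: C#-E-G-Bb.
The figure 42 means third inversion — the seventh is in the bass.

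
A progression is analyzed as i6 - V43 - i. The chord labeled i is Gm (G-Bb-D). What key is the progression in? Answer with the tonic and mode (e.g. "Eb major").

The chord Gm is a minor triad rooted on G; its label is i.
If G is scale degree 1 and the mode makes that degree carry a minor triad, the tonic is G and the mode is minor.

G minor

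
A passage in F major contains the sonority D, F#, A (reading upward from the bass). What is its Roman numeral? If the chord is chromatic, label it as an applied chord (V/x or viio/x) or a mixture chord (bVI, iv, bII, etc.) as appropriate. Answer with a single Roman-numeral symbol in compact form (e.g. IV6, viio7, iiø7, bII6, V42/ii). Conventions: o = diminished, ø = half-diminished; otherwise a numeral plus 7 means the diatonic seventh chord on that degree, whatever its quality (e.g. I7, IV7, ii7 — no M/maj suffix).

V/ii

Stacked in thirds the chord is D-F#-A: a major triad on D.
D is not a diatonic chord root with this quality in F major, but it lies a perfect fifth above G (ii), so the chord functions as an applied dominant of ii.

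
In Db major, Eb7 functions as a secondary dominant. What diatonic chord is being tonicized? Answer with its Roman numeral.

V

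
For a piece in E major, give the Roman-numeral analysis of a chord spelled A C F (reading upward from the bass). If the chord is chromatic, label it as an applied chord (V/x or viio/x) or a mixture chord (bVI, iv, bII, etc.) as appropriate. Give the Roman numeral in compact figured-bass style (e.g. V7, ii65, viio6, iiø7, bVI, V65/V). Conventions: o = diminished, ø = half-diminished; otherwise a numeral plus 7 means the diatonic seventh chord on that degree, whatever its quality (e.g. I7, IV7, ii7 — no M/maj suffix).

The pitches F-A-C form a major triad rooted on F.
F is the lowered second degree of E major (diatonic 2 would be F#). This is the Neapolitan sixth — a major triad on the lowered second degree, here in its customary first inversion.
With A in the bass the chord is in first inversion, so the figured bass is 6.

bII6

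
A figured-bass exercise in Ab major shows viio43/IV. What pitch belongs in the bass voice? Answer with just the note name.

Gb

The applied chord viio43/IV is rooted on C: C-Eb-Gb-Bbb.
The figure 43 means second inversion — the fifth is in the bass.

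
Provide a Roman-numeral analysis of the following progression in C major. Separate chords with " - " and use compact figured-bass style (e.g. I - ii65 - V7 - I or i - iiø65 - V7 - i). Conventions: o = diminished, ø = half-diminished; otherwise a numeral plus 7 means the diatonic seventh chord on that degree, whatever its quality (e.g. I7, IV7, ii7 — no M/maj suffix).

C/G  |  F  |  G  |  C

C/G: root C is the tonic; major triad there is I64.
F: major triad on F = scale degree 4 → IV.
G: root G is the dominant; major triad there is V.
C: major triad on C = scale degree 1 → I.

I64 - IV - V - I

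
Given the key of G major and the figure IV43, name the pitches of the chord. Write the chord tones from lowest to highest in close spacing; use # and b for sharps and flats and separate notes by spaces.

The numeral's case and figure indicate a major seventh chord. In G major its root, scale degree 4, is C.
That chord is spelled C-E-G-B.
The figured bass 43 indicates second inversion, placing the fifth (G) in the bass: G-B-C-E.

G B C E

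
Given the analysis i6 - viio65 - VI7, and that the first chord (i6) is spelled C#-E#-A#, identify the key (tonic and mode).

A# minor

The chord A#m/C# is a minor triad rooted on A#; its label is i6.
If A# is scale degree 1 and the mode makes that degree carry a minor triad, the tonic is A# and the mode is minor.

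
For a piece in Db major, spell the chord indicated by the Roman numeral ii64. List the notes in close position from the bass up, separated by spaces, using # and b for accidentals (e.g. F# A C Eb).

Bb Eb Gb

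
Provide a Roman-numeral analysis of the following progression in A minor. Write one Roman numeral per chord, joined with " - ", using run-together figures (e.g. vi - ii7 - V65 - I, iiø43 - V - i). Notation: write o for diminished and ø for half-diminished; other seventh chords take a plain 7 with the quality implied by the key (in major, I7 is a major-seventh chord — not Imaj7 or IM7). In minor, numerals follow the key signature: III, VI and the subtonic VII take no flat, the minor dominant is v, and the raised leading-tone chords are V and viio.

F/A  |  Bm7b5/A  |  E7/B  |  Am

F/A: root F is the submediant; major triad there is VI6.
Bm7b5/A: root B is the supertonic; half-diminished seventh chord there is iiø42.
E7/B: root E is the dominant; dominant seventh chord there is V43.
Am: root A is the tonic; minor triad there is i.

VI6 - iiø42 - V43 - i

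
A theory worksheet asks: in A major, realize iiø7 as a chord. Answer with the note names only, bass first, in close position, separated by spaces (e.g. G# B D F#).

B D F A

Scale degree 2 in A major is B; here the chord built on it is altered to a half-diminished seventh chord. iiø7 is the half-diminished supertonic seventh, borrowed from the parallel minor.
So the chord is B-D-F-A.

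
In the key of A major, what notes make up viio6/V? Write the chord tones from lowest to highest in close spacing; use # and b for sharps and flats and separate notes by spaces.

F# A D#

viio6/V is a secondary leading-tone chord. The target V is E in A major; the applied chord is rooted a semitone below, on D#.
Building a diminished triad on D# gives D#-F#-A.
With the 6 figure the chord is in first inversion; from the bass F# upward in close position it reads F#-A-D#.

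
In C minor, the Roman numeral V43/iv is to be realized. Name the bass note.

The applied chord V43/iv is rooted on C: C-E-G-Bb.
The figure 43 means second inversion — the fifth is in the bass.

G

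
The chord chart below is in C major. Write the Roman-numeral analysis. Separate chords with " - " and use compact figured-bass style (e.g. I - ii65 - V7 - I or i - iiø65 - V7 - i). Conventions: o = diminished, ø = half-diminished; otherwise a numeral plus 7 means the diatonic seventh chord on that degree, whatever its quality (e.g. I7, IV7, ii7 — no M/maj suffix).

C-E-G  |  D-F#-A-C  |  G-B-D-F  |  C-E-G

C-E-G has root C, degree 1 in C major, so I.
D-F#-A-C: chromatic; D is V of V, so V7/V.
G-B-D-F: dominant seventh chord on G = scale degree 5 → V7.
C-E-G: major triad on C = scale degree 1 → I.

I - V7/V - V7 - I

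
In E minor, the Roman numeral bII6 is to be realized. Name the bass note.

A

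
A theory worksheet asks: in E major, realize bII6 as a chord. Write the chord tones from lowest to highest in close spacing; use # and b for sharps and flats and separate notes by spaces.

A C F

Scale degree 2 in E major is F#; lowering it a half step gives F. bII6 is the Neapolitan sixth — a major triad on the lowered second degree, here in its customary first inversion.
So the chord is F-A-C.
The figured bass 6 indicates first inversion, placing the third (A) in the bass: A-C-F.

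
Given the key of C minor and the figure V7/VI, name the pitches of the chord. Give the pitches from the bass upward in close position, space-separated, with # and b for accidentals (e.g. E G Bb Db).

Eb G Bb Db

V7/VI is a secondary dominant — the dominant seventh of VI. VI in C minor is Ab, so the applied chord's root is Eb, a perfect fifth above.
Building a dominant seventh chord on Eb gives Eb-G-Bb-Db.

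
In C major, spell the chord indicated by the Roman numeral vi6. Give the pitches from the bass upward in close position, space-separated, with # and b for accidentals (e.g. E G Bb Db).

C E A

The numeral's case and figure indicate a minor triad. In C major its root, the sixth degree, is A.
That chord is spelled A-C-E.
The figured bass 6 indicates first inversion, placing the third (C) in the bass: C-E-A.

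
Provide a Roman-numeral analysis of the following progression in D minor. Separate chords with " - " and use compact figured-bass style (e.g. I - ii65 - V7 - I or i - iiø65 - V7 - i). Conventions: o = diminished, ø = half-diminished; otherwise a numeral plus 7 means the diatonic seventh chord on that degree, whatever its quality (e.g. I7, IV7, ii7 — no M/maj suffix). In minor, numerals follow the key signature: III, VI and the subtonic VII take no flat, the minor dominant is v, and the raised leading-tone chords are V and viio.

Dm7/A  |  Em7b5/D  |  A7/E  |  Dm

Dm7/A has root D, degree 1 in D minor, so i43.
Em7b5/D has root E, degree 2 in D minor, so iiø42.
A7/E: dominant seventh chord on A = scale degree 5 → V43.
Dm has root D, degree 1 in D minor, so i.

i43 - iiø42 - V43 - i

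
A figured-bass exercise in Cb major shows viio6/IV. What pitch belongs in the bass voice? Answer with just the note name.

The applied chord viio6/IV is rooted on Eb: Eb-Gb-Bbb.
The figure 6 means first inversion — the third is in the bass.

Gb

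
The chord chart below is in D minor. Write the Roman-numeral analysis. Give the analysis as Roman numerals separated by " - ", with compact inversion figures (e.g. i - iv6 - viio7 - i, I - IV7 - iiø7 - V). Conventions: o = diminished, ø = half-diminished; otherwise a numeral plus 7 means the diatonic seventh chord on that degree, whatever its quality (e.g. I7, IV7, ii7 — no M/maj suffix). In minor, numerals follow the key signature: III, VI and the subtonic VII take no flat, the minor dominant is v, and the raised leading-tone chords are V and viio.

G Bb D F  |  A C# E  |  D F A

iv7 - V - i

G-Bb-D-F: minor seventh chord on G = scale degree 4 → iv7.
A-C#-E has root A, degree 5 in D minor, so V.
D-F-A: minor triad on D = scale degree 1 → i.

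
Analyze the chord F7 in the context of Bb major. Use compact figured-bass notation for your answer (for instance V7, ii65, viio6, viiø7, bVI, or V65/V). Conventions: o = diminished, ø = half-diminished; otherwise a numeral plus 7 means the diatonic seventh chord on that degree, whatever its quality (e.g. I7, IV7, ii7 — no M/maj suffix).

V7

Stacked in thirds the chord is F-A-C-Eb: a dominant seventh chord on F.
In Bb major, F is the dominant; the diatonic dominant seventh chord there is V7.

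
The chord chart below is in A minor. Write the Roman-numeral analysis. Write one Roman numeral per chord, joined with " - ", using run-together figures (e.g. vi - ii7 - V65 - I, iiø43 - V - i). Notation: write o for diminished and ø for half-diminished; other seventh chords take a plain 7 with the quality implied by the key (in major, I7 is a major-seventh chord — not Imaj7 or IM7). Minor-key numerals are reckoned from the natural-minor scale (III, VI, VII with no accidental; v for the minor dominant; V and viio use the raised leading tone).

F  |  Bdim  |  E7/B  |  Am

F: major triad on F = scale degree 6 → VI.
Bdim has root B, degree 2 in A minor, so iio.
E7/B has root E, degree 5 in A minor, so V43.
Am: minor triad on A = scale degree 1 → i.

VI - iio - V43 - i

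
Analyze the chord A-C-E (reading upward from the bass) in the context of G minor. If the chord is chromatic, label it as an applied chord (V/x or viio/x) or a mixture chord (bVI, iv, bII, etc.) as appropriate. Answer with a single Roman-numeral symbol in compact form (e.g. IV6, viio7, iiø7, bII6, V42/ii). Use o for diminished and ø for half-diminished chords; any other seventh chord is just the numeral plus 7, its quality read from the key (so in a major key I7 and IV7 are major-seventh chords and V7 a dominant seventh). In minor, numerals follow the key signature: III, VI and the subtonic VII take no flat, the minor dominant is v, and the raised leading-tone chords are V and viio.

The pitches A-C-E form a minor triad rooted on A.
A is the second degree of G minor. This is the minor supertonic, borrowed from the parallel major (the Dorian ii).

ii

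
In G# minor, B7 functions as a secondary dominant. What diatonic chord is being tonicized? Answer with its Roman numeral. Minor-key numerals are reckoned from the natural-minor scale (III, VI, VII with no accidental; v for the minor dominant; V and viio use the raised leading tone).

VI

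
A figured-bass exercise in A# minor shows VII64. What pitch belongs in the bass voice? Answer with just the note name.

D#

VII in A# minor has root G#; the chord is G#-B#-D#.
The figure 64 means second inversion — the fifth is in the bass.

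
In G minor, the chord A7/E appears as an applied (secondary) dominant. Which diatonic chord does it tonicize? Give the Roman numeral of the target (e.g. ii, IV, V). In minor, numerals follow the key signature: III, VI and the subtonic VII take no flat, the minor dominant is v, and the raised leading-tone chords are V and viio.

The chord is a dominant seventh chord on A.
A dominant resolves down a perfect fifth: A → D. In G minor, D is scale degree 5, i.e. V.

V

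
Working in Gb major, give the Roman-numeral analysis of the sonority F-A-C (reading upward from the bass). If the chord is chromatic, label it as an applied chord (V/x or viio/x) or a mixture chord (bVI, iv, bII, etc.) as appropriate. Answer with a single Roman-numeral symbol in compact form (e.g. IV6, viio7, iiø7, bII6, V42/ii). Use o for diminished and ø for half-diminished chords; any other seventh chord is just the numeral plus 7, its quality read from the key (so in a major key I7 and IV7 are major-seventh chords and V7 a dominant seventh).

The pitches F-A-C form a major triad rooted on F.
F is not a diatonic chord root with this quality in Gb major, but it lies a perfect fifth above Bb (iii), so the chord functions as an applied dominant of iii.

V/iii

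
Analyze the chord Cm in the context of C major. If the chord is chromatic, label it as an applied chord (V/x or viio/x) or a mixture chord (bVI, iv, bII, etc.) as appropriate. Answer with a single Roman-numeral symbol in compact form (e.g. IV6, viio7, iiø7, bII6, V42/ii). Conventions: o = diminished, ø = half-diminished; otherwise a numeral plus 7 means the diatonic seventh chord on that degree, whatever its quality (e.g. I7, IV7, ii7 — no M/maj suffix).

i

Stacked in thirds the chord is C-Eb-G: a minor triad on C.
C is the first degree of C major. This is the minor tonic, borrowed from the parallel minor.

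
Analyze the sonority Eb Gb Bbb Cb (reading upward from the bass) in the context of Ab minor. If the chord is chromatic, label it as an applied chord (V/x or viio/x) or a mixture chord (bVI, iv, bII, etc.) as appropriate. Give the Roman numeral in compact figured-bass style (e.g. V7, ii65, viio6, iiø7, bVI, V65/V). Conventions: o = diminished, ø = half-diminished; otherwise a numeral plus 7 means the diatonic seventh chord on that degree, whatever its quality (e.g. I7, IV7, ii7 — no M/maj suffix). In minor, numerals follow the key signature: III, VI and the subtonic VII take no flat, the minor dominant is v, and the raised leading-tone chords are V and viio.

V65/VI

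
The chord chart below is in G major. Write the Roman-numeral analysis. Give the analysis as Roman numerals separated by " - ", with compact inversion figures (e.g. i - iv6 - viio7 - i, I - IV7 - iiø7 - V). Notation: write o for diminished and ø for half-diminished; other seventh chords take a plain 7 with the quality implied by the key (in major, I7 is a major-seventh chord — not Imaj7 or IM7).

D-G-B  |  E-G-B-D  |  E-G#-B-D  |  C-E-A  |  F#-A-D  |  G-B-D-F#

I64 - vi7 - V7/ii - ii6 - V6 - I7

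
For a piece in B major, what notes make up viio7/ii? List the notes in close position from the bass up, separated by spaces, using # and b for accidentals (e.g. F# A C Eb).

The slash marks an applied leading-tone chord: viio of ii. In B major, ii is C#, so the leading tone to it is B#, a half step below.
Building a fully diminished seventh chord on B# gives B#-D#-F#-A.

B# D# F# A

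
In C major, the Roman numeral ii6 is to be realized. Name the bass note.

F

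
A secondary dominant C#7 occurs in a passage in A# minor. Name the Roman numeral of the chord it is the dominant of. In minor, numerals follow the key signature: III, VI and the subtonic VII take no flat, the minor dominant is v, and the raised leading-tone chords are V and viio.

VI

The chord is a dominant seventh chord on C#.
A dominant resolves down a perfect fifth: C# → F#. In A# minor, F# is scale degree 6, i.e. VI.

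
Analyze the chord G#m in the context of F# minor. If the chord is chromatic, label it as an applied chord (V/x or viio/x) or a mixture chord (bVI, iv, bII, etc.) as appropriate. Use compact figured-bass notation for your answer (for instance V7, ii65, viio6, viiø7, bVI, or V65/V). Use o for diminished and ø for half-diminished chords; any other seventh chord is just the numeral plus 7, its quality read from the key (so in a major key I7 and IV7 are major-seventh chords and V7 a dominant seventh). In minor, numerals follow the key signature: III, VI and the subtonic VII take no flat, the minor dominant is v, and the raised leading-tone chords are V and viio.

The pitches G#-B-D# form a minor triad rooted on G#.
G# is the second degree of F# minor. This is the minor supertonic, borrowed from the parallel major (the Dorian ii).

ii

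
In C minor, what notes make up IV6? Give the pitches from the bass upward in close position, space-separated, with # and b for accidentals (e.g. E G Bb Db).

IV6 is the major subdominant, borrowed from the parallel major. In C minor that root is F.
So the chord is F-A-C, a major triad.
With the 6 figure the chord is in first inversion; from the bass A upward in close position it reads A-C-F.

A C F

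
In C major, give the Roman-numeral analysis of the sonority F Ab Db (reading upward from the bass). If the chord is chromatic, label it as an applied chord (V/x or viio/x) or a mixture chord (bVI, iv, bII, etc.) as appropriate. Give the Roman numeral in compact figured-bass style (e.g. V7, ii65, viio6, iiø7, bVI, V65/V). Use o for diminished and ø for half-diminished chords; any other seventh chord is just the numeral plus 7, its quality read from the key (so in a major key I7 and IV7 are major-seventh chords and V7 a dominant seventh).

bII6

The pitches Db-F-Ab form a major triad rooted on Db.
Db is the lowered second degree of C major (diatonic 2 would be D). This is the Neapolitan sixth — a major triad on the lowered second degree, here in its customary first inversion.
With F in the bass the chord is in first inversion, so the figured bass is 6.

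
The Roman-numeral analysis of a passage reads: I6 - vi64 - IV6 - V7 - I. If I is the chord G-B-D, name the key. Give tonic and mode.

I is given as G-B-D — a major triad with root G.
If G is scale degree 1 and the mode makes that degree carry a major triad, the tonic is G and the mode is major.

G major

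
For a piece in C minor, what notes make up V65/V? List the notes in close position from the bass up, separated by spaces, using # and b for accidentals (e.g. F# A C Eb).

F# A C D

V65/V is a secondary dominant — the dominant seventh of V. V in C minor is G, so the applied chord's root is D, a perfect fifth above.
Building a dominant seventh chord on D gives D-F#-A-C.
The figured bass 65 indicates first inversion, placing the third (F#) in the bass: F#-A-C-D.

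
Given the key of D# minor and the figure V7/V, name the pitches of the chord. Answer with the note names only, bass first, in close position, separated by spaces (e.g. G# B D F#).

E# G## B# D#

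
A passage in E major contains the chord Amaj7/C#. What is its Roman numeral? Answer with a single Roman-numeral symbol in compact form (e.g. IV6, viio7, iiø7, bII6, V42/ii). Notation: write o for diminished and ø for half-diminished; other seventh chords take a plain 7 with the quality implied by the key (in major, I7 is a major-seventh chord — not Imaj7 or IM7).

IV65

The pitches A-C#-E-G# form a major seventh chord rooted on A.
A is scale degree 4 in E major, and a major seventh chord on that degree is written IV7.
With C# in the bass the chord is in first inversion, so the figured bass is 65.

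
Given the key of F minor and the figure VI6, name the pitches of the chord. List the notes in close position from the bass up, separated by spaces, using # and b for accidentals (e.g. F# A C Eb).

The numeral's case and figure indicate a major triad. In F minor its root, scale degree 6, is Db.
Stacking thirds from Db gives Db-F-Ab.
The figured bass 6 indicates first inversion, placing the third (F) in the bass: F-Ab-Db.

F Ab Db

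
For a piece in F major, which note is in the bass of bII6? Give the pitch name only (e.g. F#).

bII in F major has root Gb; the chord is Gb-Bb-Db.
The figure 6 means first inversion — the third is in the bass.

Bb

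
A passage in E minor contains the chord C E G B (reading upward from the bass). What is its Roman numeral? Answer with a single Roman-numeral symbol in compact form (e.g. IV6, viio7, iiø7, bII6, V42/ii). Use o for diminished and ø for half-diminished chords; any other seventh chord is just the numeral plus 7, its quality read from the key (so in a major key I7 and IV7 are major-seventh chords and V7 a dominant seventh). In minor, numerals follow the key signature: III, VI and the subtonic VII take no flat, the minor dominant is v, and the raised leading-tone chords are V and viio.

The pitches C-E-G-B form a major seventh chord rooted on C.
C is scale degree 6 in E minor, and a major seventh chord on that degree is written VI7.

VI7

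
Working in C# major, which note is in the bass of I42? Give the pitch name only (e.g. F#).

B#

I in C# major has root C#; the chord is C#-E#-G#-B#.
The figure 42 means third inversion — the seventh is in the bass.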